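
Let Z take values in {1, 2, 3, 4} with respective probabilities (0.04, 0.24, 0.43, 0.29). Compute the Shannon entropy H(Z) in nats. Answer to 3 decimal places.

1.193 nats

H(Z) = −Σ p·ln p.
  −(0.04)·ln(0.04) = 0.1288
  −(0.24)·ln(0.24) = 0.3425
  −(0.43)·ln(0.43) = 0.3629
  −(0.29)·ln(0.29) = 0.3590
Sum: 0.1288 + 0.3425 + 0.3629 + 0.3590 = 1.193 nats.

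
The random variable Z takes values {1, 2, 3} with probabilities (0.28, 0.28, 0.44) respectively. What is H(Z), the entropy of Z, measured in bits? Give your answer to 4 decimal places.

1.5496 bits

H(Z) = −Σ p·log₂ p.
  −(0.28)·log₂(0.28) = 0.51422
  −(0.28)·log₂(0.28) = 0.51422
  −(0.44)·log₂(0.44) = 0.52115
Sum: 0.51422 + 0.51422 + 0.52115 = 1.5496 bits.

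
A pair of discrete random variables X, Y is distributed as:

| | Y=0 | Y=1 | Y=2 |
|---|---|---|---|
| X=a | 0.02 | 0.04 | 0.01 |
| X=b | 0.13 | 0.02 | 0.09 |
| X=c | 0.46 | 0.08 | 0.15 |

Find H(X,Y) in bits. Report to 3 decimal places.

2.391 bits

H(X,Y) = −Σ p(x,y)·log₂ p(x,y) over all 9 cells.
  cell (a,0): −0.02·log₂0.02 = 0.1129
  cell (a,1): −0.04·log₂0.04 = 0.1858
  cell (a,2): −0.01·log₂0.01 = 0.0664
  cell (b,0): −0.13·log₂0.13 = 0.3826
  cell (b,1): −0.02·log₂0.02 = 0.1129
  cell (b,2): −0.09·log₂0.09 = 0.3127
  cell (c,0): −0.46·log₂0.46 = 0.5153
  cell (c,1): −0.08·log₂0.08 = 0.2915
  cell (c,2): −0.15·log₂0.15 = 0.4105
Sum = 2.391 bits.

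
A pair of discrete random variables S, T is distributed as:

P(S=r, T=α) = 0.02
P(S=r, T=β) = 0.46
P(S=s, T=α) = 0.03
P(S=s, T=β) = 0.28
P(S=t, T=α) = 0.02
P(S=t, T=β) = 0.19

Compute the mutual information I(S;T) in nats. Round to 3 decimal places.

0.006 nats

Marginals: p(S) = (0.4800, 0.3100, 0.2100), p(T) = (0.0700, 0.9300).
I(S;T) = H(S) + H(T) − H(S,T).
H(S) = 1.0431, H(T) = 0.2536, H(S,T) = 1.2909.
I(S;T) = 1.0431 + 0.2536 − 1.2909 = 0.006 nats.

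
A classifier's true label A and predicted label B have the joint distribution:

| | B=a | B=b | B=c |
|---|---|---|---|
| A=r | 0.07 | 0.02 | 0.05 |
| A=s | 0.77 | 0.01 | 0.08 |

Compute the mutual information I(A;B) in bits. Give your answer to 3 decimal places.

Marginals: p(A) = (0.1400, 0.8600), p(B) = (0.8400, 0.0300, 0.1300).
I(A;B) = Σ p(x,y)·log₂[p(x,y)/(p(x)p(y))].
  (r,a): 0.07·log₂(0.5952) = -0.0524
  (r,b): 0.02·log₂(4.7619) = 0.0450
  (r,c): 0.05·log₂(2.7473) = 0.0729
  (s,a): 0.77·log₂(1.0659) = 0.0709
  (s,b): 0.01·log₂(0.3876) = -0.0137
  (s,c): 0.08·log₂(0.7156) = -0.0386
Sum = 0.084 bits.

0.084 bits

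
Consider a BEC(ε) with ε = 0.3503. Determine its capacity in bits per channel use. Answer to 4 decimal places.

0.6497 bits

Binary erasure channel: capacity C = 1 − ε.
C = 1 − 0.3503 = 0.6497 bits per channel use.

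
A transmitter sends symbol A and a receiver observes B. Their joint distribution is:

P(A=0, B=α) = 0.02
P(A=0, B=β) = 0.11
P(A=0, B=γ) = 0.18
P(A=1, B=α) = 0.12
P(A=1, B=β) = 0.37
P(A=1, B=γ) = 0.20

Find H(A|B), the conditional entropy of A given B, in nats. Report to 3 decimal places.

0.579 nats

Chain rule: H(A|B) = H(A,B) − H(B).
Marginals: p(A) = (0.3100, 0.6900), p(B) = (0.1400, 0.4800, 0.3800).
H(A,B) = 1.5739 nats; H(B) = 0.9952 nats.
H(A|B) = 1.5739 − 0.9952 = 0.579 nats.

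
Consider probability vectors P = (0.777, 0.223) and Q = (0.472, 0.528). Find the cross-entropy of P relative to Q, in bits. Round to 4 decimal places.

1.0471 bits

H(P,Q) = −Σ p·log₂ q.
  −0.777·log₂(0.472) = 0.84160
  −0.223·log₂(0.528) = 0.20547
H(P,Q) = 1.0471 bits.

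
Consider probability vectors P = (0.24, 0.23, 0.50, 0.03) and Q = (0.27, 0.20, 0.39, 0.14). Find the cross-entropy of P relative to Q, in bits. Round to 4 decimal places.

H(P,Q) = −Σ p·log₂ q.
  −0.24·log₂(0.27) = 0.45335
  −0.23·log₂(0.20) = 0.53404
  −0.50·log₂(0.39) = 0.67923
  −0.03·log₂(0.14) = 0.08510
H(P,Q) = 1.7517 bits.

1.7517 bits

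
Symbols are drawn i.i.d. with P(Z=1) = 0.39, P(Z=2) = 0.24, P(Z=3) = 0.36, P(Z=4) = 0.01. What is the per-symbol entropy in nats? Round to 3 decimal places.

H(Z) = −Σ p·ln p.
  −(0.39)·ln(0.39) = 0.3672
  −(0.24)·ln(0.24) = 0.3425
  −(0.36)·ln(0.36) = 0.3678
  −(0.01)·ln(0.01) = 0.0461
Sum: 0.3672 + 0.3425 + 0.3678 + 0.0461 = 1.124 nats.

1.124 nats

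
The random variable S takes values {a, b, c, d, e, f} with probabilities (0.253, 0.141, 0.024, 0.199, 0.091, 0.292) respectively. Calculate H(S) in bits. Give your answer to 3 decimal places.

2.326 bits

H(S) = −Σ p·log₂ p.
  −(0.253)·log₂(0.253) = 0.5016
  −(0.141)·log₂(0.141) = 0.3985
  −(0.024)·log₂(0.024) = 0.1291
  −(0.199)·log₂(0.199) = 0.4635
  −(0.091)·log₂(0.091) = 0.3147
  −(0.292)·log₂(0.292) = 0.5186
Sum: 0.5016 + 0.3985 + 0.1291 + 0.4635 + 0.3147 + 0.5186 = 2.326 bits.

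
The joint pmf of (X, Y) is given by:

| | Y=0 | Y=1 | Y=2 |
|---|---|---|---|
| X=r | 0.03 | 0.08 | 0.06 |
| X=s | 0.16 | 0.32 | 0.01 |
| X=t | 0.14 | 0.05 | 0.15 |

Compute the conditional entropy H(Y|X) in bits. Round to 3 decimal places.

Marginals: p(X) = (0.1700, 0.4900, 0.3400), p(Y) = (0.3300, 0.4500, 0.2200).
H(Y|X) = Σ p(X) · H(Y|X=·).
  X=r: p=0.1700, H(Y|X=r) = 1.4837
  X=s: p=0.4900, H(Y|X=s) = 1.0433
  X=t: p=0.3400, H(Y|X=t) = 1.4546
Weighted sum = 1.258 bits.

1.258 bits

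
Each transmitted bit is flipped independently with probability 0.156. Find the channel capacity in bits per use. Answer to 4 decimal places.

Binary symmetric channel: C = 1 − h₂(ε) where h₂ is the binary entropy function.
h₂(0.156) = −0.156·log₂0.156 − 0.844·log₂0.844 = 0.6247.
C = 1 − 0.6247 = 0.3753 bits per channel use.

0.3753 bits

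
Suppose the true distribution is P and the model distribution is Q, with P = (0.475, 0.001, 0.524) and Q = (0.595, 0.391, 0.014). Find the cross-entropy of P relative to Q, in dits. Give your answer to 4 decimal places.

H(P,Q) = −Σ p·log₁₀ q.
  −0.475·log₁₀(0.595) = 0.10710
  −0.001·log₁₀(0.391) = 0.00041
  −0.524·log₁₀(0.014) = 0.97143
H(P,Q) = 1.0789 dits.

1.0789 dits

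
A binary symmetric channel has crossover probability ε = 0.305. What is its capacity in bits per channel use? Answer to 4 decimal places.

0.1127 bits

Binary symmetric channel: C = 1 − h₂(ε) where h₂ is the binary entropy function.
h₂(0.305) = −0.305·log₂0.305 − 0.695·log₂0.695 = 0.8873.
C = 1 − 0.8873 = 0.1127 bits per channel use.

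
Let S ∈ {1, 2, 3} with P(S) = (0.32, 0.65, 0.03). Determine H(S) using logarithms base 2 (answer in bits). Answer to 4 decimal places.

H(S) = −Σ p·log₂ p.
  −(0.32)·log₂(0.32) = 0.52603
  −(0.65)·log₂(0.65) = 0.40397
  −(0.03)·log₂(0.03) = 0.15177
Sum: 0.52603 + 0.40397 + 0.15177 = 1.0818 bits.

1.0818 bits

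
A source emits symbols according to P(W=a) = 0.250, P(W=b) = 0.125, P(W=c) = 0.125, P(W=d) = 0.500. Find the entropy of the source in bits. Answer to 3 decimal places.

H(W) = −Σ p·log₂ p.
  −(0.250)·log₂(0.250) = 0.5000
  −(0.125)·log₂(0.125) = 0.3750
  −(0.125)·log₂(0.125) = 0.3750
  −(0.500)·log₂(0.500) = 0.5000
Sum: 0.5000 + 0.3750 + 0.3750 + 0.5000 = 1.750 bits.

1.750 bits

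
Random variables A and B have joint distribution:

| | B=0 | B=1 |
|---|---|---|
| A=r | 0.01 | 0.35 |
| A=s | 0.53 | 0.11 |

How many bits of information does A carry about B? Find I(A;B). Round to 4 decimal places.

Marginals: p(A) = (0.3600, 0.6400), p(B) = (0.5400, 0.4600).
I(A;B) = Σ p(x,y)·log₂[p(x,y)/(p(x)p(y))].
  (r,0): 0.01·log₂(0.0514) = -0.04281
  (r,1): 0.35·log₂(2.1135) = 0.37788
  (s,0): 0.53·log₂(1.5336) = 0.32695
  (s,1): 0.11·log₂(0.3736) = -0.15623
Sum = 0.5058 bits.

0.5058 bits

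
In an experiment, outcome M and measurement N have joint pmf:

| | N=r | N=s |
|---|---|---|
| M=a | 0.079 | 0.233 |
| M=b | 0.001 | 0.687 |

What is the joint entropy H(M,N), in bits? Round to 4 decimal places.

H(M,N) = −Σ p(x,y)·log₂ p(x,y) over all 4 cells.
  cell (a,r): −0.079·log₂0.079 = 0.28930
  cell (a,s): −0.233·log₂0.233 = 0.48967
  cell (b,r): −0.001·log₂0.001 = 0.00997
  cell (b,s): −0.687·log₂0.687 = 0.37209
Sum = 1.1610 bits.

1.1610 bits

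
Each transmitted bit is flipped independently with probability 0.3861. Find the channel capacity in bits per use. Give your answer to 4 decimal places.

Binary symmetric channel: C = 1 − h₂(ε) where h₂ is the binary entropy function.
h₂(0.3861) = −0.3861·log₂0.3861 − 0.6139·log₂0.6139 = 0.9622.
C = 1 − 0.9622 = 0.0378 bits per channel use.

0.0378 bits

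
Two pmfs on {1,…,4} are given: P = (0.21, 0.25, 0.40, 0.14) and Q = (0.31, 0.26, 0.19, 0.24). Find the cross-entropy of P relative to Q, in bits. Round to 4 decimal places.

H(P,Q) = −Σ p·log₂ q.
  −0.21·log₂(0.31) = 0.35483
  −0.25·log₂(0.26) = 0.48585
  −0.40·log₂(0.19) = 0.95837
  −0.14·log₂(0.24) = 0.28825
H(P,Q) = 2.0873 bits.

2.0873 bits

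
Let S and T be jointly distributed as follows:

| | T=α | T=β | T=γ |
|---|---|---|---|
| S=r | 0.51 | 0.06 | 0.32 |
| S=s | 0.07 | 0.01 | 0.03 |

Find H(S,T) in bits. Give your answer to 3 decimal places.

H(S,T) = −Σ p(x,y)·log₂ p(x,y) over all 6 cells.
  cell (r,α): −0.51·log₂0.51 = 0.4954
  cell (r,β): −0.06·log₂0.06 = 0.2435
  cell (r,γ): −0.32·log₂0.32 = 0.5260
  cell (s,α): −0.07·log₂0.07 = 0.2686
  cell (s,β): −0.01·log₂0.01 = 0.0664
  cell (s,γ): −0.03·log₂0.03 = 0.1518
Sum = 1.752 bits.

1.752 bits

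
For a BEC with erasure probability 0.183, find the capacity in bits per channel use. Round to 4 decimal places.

0.8170 bits

Binary erasure channel: capacity C = 1 − ε.
C = 1 − 0.183 = 0.8170 bits per channel use.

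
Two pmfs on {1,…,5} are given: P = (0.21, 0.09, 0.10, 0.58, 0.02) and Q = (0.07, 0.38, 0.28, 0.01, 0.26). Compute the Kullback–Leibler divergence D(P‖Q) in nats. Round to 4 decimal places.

2.3019 nats

D(P‖Q) = Σ p·ln(p/q).
  0.21·ln(0.21/0.07) = 0.23071
  0.09·ln(0.09/0.38) = -0.12963
  0.10·ln(0.10/0.28) = -0.10296
  0.58·ln(0.58/0.01) = 2.35506
  0.02·ln(0.02/0.26) = -0.05130
D(P‖Q) = 2.3019 nats.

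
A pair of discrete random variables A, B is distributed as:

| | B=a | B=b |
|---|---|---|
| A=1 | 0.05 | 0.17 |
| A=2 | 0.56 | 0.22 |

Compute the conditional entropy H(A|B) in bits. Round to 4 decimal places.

0.6349 bits

Marginals: p(A) = (0.2200, 0.7800), p(B) = (0.6100, 0.3900).
H(A|B) = Σ p(B) · H(A|B=·).
  B=a: p=0.6100, H(A|B=a) = 0.4091
  B=b: p=0.3900, H(A|B=b) = 0.9881
Weighted sum = 0.6349 bits.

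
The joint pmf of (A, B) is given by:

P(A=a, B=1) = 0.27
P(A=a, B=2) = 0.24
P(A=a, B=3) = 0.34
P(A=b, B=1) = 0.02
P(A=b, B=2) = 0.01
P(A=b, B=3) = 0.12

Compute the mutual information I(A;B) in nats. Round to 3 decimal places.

0.044 nats

Marginals: p(A) = (0.8500, 0.1500), p(B) = (0.2900, 0.2500, 0.4600).
I(A;B) = Σ p(x,y)·ln[p(x,y)/(p(x)p(y))].
  (a,1): 0.27·ln(1.0953) = 0.0246
  (a,2): 0.24·ln(1.1294) = 0.0292
  (a,3): 0.34·ln(0.8696) = -0.0475
  (b,1): 0.02·ln(0.4598) = -0.0155
  (b,2): 0.01·ln(0.2667) = -0.0132
  (b,3): 0.12·ln(1.7391) = 0.0664
Sum = 0.044 nats.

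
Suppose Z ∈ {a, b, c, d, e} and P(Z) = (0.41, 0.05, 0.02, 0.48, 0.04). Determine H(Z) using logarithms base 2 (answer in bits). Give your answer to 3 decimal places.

H(Z) = −Σ p·log₂ p.
  −(0.41)·log₂(0.41) = 0.5274
  −(0.05)·log₂(0.05) = 0.2161
  −(0.02)·log₂(0.02) = 0.1129
  −(0.48)·log₂(0.48) = 0.5083
  −(0.04)·log₂(0.04) = 0.1858
Sum: 0.5274 + 0.2161 + 0.1129 + 0.5083 + 0.1858 = 1.550 bits.

1.550 bits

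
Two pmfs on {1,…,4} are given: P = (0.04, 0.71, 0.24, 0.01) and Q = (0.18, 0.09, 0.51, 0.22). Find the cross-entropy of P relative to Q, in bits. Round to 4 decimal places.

2.8204 bits

H(P,Q) = −Σ p·log₂ q.
  −0.04·log₂(0.18) = 0.09896
  −0.71·log₂(0.09) = 2.46649
  −0.24·log₂(0.51) = 0.23314
  −0.01·log₂(0.22) = 0.02184
H(P,Q) = 2.8204 bits.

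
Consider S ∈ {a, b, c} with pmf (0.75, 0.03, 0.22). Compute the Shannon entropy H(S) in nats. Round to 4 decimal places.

0.6541 nats

H(S) = −Σ p·ln p.
  −(0.75)·ln(0.75) = 0.21576
  −(0.03)·ln(0.03) = 0.10520
  −(0.22)·ln(0.22) = 0.33311
Sum: 0.21576 + 0.10520 + 0.33311 = 0.6541 nats.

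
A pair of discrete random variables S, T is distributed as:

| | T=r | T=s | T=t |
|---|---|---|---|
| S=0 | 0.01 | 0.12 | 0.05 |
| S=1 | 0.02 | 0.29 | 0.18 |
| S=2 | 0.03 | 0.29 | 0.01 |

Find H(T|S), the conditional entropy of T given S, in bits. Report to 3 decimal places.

Chain rule: H(T|S) = H(S,T) − H(S).
Marginals: p(S) = (0.1800, 0.4900, 0.3300), p(T) = (0.0600, 0.7000, 0.2400).
H(S,T) = 2.4618 bits; H(S) = 1.4774 bits.
H(T|S) = 2.4618 − 1.4774 = 0.984 bits.

0.984 bits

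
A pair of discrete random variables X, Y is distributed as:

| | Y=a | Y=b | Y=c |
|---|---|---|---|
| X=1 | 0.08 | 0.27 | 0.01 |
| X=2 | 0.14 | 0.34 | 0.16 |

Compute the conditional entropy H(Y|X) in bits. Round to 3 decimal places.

Marginals: p(X) = (0.3600, 0.6400), p(Y) = (0.2200, 0.6100, 0.1700).
H(Y|X) = Σ p(X) · H(Y|X=·).
  X=1: p=0.3600, H(Y|X=1) = 0.9371
  X=2: p=0.6400, H(Y|X=2) = 1.4644
Weighted sum = 1.275 bits.

1.275 bits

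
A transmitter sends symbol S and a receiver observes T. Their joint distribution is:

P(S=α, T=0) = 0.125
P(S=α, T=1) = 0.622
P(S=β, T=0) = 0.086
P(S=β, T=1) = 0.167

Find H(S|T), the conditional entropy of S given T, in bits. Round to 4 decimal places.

0.7933 bits

Chain rule: H(S|T) = H(S,T) − H(T).
Marginals: p(S) = (0.7470, 0.2530), p(T) = (0.2110, 0.7890).
H(S,T) = 1.5367 bits; H(T) = 0.7434 bits.
H(S|T) = 1.5367 − 0.7434 = 0.7933 bits.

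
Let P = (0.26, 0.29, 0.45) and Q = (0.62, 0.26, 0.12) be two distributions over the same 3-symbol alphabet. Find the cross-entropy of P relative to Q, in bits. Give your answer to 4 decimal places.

2.1194 bits

H(P,Q) = −Σ p·log₂ q.
  −0.26·log₂(0.62) = 0.17931
  −0.29·log₂(0.26) = 0.56359
  −0.45·log₂(0.12) = 1.37650
H(P,Q) = 2.1194 bits.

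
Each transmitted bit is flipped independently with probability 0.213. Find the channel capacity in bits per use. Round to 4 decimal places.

Binary symmetric channel: C = 1 − h₂(ε) where h₂ is the binary entropy function.
h₂(0.213) = −0.213·log₂0.213 − 0.787·log₂0.787 = 0.7472.
C = 1 − 0.7472 = 0.2528 bits per channel use.

0.2528 bits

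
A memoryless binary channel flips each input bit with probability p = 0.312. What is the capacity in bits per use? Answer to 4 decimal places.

Binary symmetric channel: C = 1 − h₂(ε) where h₂ is the binary entropy function.
h₂(0.312) = −0.312·log₂0.312 − 0.688·log₂0.688 = 0.8955.
C = 1 − 0.8955 = 0.1045 bits per channel use.

0.1045 bits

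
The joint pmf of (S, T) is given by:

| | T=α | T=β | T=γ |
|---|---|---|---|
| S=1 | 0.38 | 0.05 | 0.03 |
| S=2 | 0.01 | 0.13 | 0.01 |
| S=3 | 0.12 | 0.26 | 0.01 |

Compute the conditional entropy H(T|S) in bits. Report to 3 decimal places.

0.897 bits

Chain rule: H(T|S) = H(S,T) − H(S).
Marginals: p(S) = (0.4600, 0.1500, 0.3900), p(T) = (0.5100, 0.4400, 0.0500).
H(S,T) = 2.3526 bits; H(S) = 1.4557 bits.
H(T|S) = 2.3526 − 1.4557 = 0.897 bits.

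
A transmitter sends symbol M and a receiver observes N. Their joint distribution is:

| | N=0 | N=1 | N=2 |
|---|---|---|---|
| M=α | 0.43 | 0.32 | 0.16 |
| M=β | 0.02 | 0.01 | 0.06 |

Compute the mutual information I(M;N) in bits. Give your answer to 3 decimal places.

0.068 bits

Marginals: p(M) = (0.9100, 0.0900), p(N) = (0.4500, 0.3300, 0.2200).
I(M;N) = H(M) + H(N) − H(M,N).
H(M) = 0.4365, H(N) = 1.5268, H(M,N) = 1.8955.
I(M;N) = 0.4365 + 1.5268 − 1.8955 = 0.068 bits.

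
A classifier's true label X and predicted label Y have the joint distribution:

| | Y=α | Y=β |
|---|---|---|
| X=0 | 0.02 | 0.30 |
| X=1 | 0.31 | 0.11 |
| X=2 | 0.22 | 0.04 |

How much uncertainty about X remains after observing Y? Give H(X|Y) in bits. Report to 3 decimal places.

1.182 bits

Marginals: p(X) = (0.3200, 0.4200, 0.2600), p(Y) = (0.5500, 0.4500).
H(X|Y) = Σ p(Y) · H(X|Y=·).
  Y=α: p=0.5500, H(X|Y=α) = 1.1689
  Y=β: p=0.4500, H(X|Y=β) = 1.1972
Weighted sum = 1.182 bits.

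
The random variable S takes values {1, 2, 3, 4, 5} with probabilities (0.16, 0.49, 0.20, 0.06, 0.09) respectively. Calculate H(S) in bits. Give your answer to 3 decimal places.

H(S) = −Σ p·log₂ p.
  −(0.16)·log₂(0.16) = 0.4230
  −(0.49)·log₂(0.49) = 0.5043
  −(0.20)·log₂(0.20) = 0.4644
  −(0.06)·log₂(0.06) = 0.2435
  −(0.09)·log₂(0.09) = 0.3127
Sum: 0.4230 + 0.5043 + 0.4644 + 0.2435 + 0.3127 = 1.948 bits.

1.948 bits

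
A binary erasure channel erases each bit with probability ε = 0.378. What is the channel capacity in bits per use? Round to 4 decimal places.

0.6220 bits

Binary erasure channel: capacity C = 1 − ε.
C = 1 − 0.378 = 0.6220 bits per channel use.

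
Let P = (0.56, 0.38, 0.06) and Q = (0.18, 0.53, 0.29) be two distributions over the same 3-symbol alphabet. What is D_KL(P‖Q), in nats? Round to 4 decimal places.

D(P‖Q) = Σ p·ln(p/q).
  0.56·ln(0.56/0.18) = 0.63559
  0.38·ln(0.38/0.53) = -0.12643
  0.06·ln(0.06/0.29) = -0.09453
D(P‖Q) = 0.4146 nats.

0.4146 nats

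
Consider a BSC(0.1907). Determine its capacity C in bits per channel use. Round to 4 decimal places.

0.2971 bits

Binary symmetric channel: C = 1 − h₂(ε) where h₂ is the binary entropy function.
h₂(0.1907) = −0.1907·log₂0.1907 − 0.8093·log₂0.8093 = 0.7029.
C = 1 − 0.7029 = 0.2971 bits per channel use.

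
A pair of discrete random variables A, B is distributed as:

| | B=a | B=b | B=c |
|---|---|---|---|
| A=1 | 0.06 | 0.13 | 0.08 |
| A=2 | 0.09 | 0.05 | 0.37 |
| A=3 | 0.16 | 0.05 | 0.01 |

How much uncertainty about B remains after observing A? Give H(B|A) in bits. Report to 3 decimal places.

1.197 bits

Chain rule: H(B|A) = H(A,B) − H(A).
Marginals: p(A) = (0.2700, 0.5100, 0.2200), p(B) = (0.3100, 0.2300, 0.4600).
H(A,B) = 2.6827 bits; H(A) = 1.4860 bits.
H(B|A) = 2.6827 − 1.4860 = 1.197 bits.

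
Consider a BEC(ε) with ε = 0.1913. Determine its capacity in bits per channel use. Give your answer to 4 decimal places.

Binary erasure channel: capacity C = 1 − ε.
C = 1 − 0.1913 = 0.8087 bits per channel use.

0.8087 bits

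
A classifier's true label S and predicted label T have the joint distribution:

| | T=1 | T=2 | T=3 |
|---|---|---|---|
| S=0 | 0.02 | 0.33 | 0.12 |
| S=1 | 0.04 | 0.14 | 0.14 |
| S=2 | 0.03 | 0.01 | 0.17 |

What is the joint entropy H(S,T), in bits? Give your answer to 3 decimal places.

2.641 bits

H(S,T) = −Σ p(x,y)·log₂ p(x,y) over all 9 cells.
  cell (0,1): −0.02·log₂0.02 = 0.1129
  cell (0,2): −0.33·log₂0.33 = 0.5278
  cell (0,3): −0.12·log₂0.12 = 0.3671
  cell (1,1): −0.04·log₂0.04 = 0.1858
  cell (1,2): −0.14·log₂0.14 = 0.3971
  cell (1,3): −0.14·log₂0.14 = 0.3971
  cell (2,1): −0.03·log₂0.03 = 0.1518
  cell (2,2): −0.01·log₂0.01 = 0.0664
  cell (2,3): −0.17·log₂0.17 = 0.4346
Sum = 2.641 bits.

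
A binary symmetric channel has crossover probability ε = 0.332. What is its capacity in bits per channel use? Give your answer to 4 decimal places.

0.0830 bits

Binary symmetric channel: C = 1 − h₂(ε) where h₂ is the binary entropy function.
h₂(0.332) = −0.332·log₂0.332 − 0.668·log₂0.668 = 0.9170.
C = 1 − 0.9170 = 0.0830 bits per channel use.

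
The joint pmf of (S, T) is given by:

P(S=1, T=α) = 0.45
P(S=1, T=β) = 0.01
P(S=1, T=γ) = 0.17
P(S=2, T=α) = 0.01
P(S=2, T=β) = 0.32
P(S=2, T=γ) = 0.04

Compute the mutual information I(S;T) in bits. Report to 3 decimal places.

Marginals: p(S) = (0.6300, 0.3700), p(T) = (0.4600, 0.3300, 0.2100).
I(S;T) = H(S) + H(T) − H(S,T).
H(S) = 0.9507, H(T) = 1.5160, H(S,T) = 1.7977.
I(S;T) = 0.9507 + 1.5160 − 1.7977 = 0.669 bits.

0.669 bits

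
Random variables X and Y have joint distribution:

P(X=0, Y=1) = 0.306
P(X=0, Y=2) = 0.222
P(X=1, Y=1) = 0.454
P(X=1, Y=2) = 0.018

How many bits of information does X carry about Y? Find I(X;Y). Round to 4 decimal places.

0.1664 bits

Marginals: p(X) = (0.5280, 0.4720), p(Y) = (0.7600, 0.2400).
I(X;Y) = Σ p(x,y)·log₂[p(x,y)/(p(x)p(y))].
  (0,1): 0.306·log₂(0.7626) = -0.11967
  (0,2): 0.222·log₂(1.7519) = 0.17958
  (1,1): 0.454·log₂(1.2656) = 0.15428
  (1,2): 0.018·log₂(0.1589) = -0.04777
Sum = 0.1664 bits.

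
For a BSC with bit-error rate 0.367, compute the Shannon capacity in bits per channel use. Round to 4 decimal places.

0.0517 bits

Binary symmetric channel: C = 1 − h₂(ε) where h₂ is the binary entropy function.
h₂(0.367) = −0.367·log₂0.367 − 0.633·log₂0.633 = 0.9483.
C = 1 − 0.9483 = 0.0517 bits per channel use.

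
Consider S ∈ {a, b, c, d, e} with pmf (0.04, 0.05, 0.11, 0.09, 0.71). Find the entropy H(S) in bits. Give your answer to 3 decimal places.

1.416 bits

H(S) = −Σ p·log₂ p.
  −(0.04)·log₂(0.04) = 0.1858
  −(0.05)·log₂(0.05) = 0.2161
  −(0.11)·log₂(0.11) = 0.3503
  −(0.09)·log₂(0.09) = 0.3127
  −(0.71)·log₂(0.71) = 0.3508
Sum: 0.1858 + 0.2161 + 0.3503 + 0.3127 + 0.3508 = 1.416 bits.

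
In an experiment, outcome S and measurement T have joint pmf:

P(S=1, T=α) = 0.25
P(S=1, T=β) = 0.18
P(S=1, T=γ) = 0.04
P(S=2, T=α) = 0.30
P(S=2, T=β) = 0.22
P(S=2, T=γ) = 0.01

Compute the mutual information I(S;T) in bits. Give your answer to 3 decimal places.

Marginals: p(S) = (0.4700, 0.5300), p(T) = (0.5500, 0.4000, 0.0500).
I(S;T) = H(S) + H(T) − H(S,T).
H(S) = 0.9974, H(T) = 1.2192, H(S,T) = 2.1992.
I(S;T) = 0.9974 + 1.2192 − 2.1992 = 0.017 bits.

0.017 bits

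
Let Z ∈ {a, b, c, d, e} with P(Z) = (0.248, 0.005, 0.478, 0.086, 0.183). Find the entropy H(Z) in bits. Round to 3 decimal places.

1.799 bits

H(Z) = −Σ p·log₂ p.
  −(0.248)·log₂(0.248) = 0.4989
  −(0.005)·log₂(0.005) = 0.0382
  −(0.478)·log₂(0.478) = 0.5090
  −(0.086)·log₂(0.086) = 0.3044
  −(0.183)·log₂(0.183) = 0.4484
Sum: 0.4989 + 0.0382 + 0.5090 + 0.3044 + 0.4484 = 1.799 bits.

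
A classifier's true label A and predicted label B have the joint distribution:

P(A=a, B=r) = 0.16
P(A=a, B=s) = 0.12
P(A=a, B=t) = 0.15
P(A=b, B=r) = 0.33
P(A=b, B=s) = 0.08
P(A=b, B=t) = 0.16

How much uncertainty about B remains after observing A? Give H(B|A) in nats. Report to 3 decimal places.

Marginals: p(A) = (0.4300, 0.5700), p(B) = (0.4900, 0.2000, 0.3100).
H(B|A) = Σ p(A) · H(B|A=·).
  A=a: p=0.4300, H(B|A=a) = 1.0914
  A=b: p=0.5700, H(B|A=b) = 0.9486
Weighted sum = 1.010 nats.

1.010 nats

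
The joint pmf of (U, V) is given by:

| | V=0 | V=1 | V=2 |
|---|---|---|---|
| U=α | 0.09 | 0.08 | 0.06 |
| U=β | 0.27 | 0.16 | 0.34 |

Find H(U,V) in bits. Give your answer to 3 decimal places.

H(U,V) = −Σ p(x,y)·log₂ p(x,y) over all 6 cells.
  cell (α,0): −0.09·log₂0.09 = 0.3127
  cell (α,1): −0.08·log₂0.08 = 0.2915
  cell (α,2): −0.06·log₂0.06 = 0.2435
  cell (β,0): −0.27·log₂0.27 = 0.5100
  cell (β,1): −0.16·log₂0.16 = 0.4230
  cell (β,2): −0.34·log₂0.34 = 0.5292
Sum = 2.310 bits.

2.310 bits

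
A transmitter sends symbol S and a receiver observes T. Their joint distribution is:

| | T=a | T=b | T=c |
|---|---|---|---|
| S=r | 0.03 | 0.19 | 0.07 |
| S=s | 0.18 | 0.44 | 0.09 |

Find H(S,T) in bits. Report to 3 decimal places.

H(S,T) = −Σ p(x,y)·log₂ p(x,y) over all 6 cells.
  cell (r,a): −0.03·log₂0.03 = 0.1518
  cell (r,b): −0.19·log₂0.19 = 0.4552
  cell (r,c): −0.07·log₂0.07 = 0.2686
  cell (s,a): −0.18·log₂0.18 = 0.4453
  cell (s,b): −0.44·log₂0.44 = 0.5211
  cell (s,c): −0.09·log₂0.09 = 0.3127
Sum = 2.155 bits.

2.155 bits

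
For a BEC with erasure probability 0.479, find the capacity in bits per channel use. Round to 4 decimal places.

0.5210 bits

Binary erasure channel: capacity C = 1 − ε.
C = 1 − 0.479 = 0.5210 bits per channel use.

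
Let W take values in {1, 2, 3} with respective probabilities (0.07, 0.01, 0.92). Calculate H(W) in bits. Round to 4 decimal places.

H(W) = −Σ p·log₂ p.
  −(0.07)·log₂(0.07) = 0.26856
  −(0.01)·log₂(0.01) = 0.06644
  −(0.92)·log₂(0.92) = 0.11067
Sum: 0.26856 + 0.06644 + 0.11067 = 0.4457 bits.

0.4457 bits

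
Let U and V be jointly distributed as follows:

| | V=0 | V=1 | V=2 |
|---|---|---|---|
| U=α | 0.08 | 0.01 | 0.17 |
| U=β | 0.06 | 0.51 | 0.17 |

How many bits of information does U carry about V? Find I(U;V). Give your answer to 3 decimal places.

Marginals: p(U) = (0.2600, 0.7400), p(V) = (0.1400, 0.5200, 0.3400).
I(U;V) = H(U) + H(V) − H(U,V).
H(U) = 0.8267, H(V) = 1.4169, H(U,V) = 1.9661.
I(U;V) = 0.8267 + 1.4169 − 1.9661 = 0.278 bits.

0.278 bits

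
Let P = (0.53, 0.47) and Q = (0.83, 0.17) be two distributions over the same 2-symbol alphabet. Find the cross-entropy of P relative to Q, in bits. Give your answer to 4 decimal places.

H(P,Q) = −Σ p·log₂ q.
  −0.53·log₂(0.83) = 0.14247
  −0.47·log₂(0.17) = 1.20150
H(P,Q) = 1.3440 bits.

1.3440 bits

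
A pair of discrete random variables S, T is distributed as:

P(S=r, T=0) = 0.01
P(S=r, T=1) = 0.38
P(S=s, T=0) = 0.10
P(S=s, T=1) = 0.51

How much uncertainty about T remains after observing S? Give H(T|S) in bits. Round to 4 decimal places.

Marginals: p(S) = (0.3900, 0.6100), p(T) = (0.1100, 0.8900).
H(T|S) = Σ p(S) · H(T|S=·).
  S=r: p=0.3900, H(T|S=r) = 0.1720
  S=s: p=0.6100, H(T|S=s) = 0.6436
Weighted sum = 0.4597 bits.

0.4597 bits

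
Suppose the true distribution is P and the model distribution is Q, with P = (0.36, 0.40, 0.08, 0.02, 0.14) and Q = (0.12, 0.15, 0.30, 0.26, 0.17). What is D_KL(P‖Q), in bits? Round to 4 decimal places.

D(P‖Q) = Σ p·log₂(p/q).
  0.36·log₂(0.36/0.12) = 0.57059
  0.40·log₂(0.40/0.15) = 0.56601
  0.08·log₂(0.08/0.30) = -0.15255
  0.02·log₂(0.02/0.26) = -0.07401
  0.14·log₂(0.14/0.17) = -0.03922
D(P‖Q) = 0.8708 bits.

0.8708 bits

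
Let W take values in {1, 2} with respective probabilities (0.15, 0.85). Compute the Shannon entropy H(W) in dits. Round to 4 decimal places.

0.1836 dits

H(W) = −Σ p·log₁₀ p.
  −(0.15)·log₁₀(0.15) = 0.12359
  −(0.85)·log₁₀(0.85) = 0.05999
Sum: 0.12359 + 0.05999 = 0.1836 dits.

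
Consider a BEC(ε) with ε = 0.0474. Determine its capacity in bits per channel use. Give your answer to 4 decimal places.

Binary erasure channel: capacity C = 1 − ε.
C = 1 − 0.0474 = 0.9526 bits per channel use.

0.9526 bits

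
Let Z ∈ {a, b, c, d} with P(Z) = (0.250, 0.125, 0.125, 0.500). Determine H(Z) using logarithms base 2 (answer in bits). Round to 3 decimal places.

1.750 bits

H(Z) = −Σ p·log₂ p.
  −(0.250)·log₂(0.250) = 0.5000
  −(0.125)·log₂(0.125) = 0.3750
  −(0.125)·log₂(0.125) = 0.3750
  −(0.500)·log₂(0.500) = 0.5000
Sum: 0.5000 + 0.3750 + 0.3750 + 0.5000 = 1.750 bits.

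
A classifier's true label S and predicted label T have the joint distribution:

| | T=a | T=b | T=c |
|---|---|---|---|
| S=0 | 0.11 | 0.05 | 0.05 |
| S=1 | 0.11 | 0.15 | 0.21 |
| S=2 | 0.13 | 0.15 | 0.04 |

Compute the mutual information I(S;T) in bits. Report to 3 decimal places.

0.097 bits

Marginals: p(S) = (0.2100, 0.4700, 0.3200), p(T) = (0.3500, 0.3500, 0.3000).
I(S;T) = Σ p(x,y)·log₂[p(x,y)/(p(x)p(y))].
  (0,a): 0.11·log₂(1.4966) = 0.0640
  (0,b): 0.05·log₂(0.6803) = -0.0278
  (0,c): 0.05·log₂(0.7937) = -0.0167
  (1,a): 0.11·log₂(0.6687) = -0.0639
  (1,b): 0.15·log₂(0.9119) = -0.0200
  (1,c): 0.21·log₂(1.4894) = 0.1207
  (2,a): 0.13·log₂(1.1607) = 0.0280
  (2,b): 0.15·log₂(1.3393) = 0.0632
  (2,c): 0.04·log₂(0.4167) = -0.0505
Sum = 0.097 bits.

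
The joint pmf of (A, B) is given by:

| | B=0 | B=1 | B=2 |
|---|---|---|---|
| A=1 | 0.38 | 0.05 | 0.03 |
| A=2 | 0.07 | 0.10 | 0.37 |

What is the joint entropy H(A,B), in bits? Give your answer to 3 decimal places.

2.030 bits

H(A,B) = −Σ p(x,y)·log₂ p(x,y) over all 6 cells.
  cell (1,0): −0.38·log₂0.38 = 0.5305
  cell (1,1): −0.05·log₂0.05 = 0.2161
  cell (1,2): −0.03·log₂0.03 = 0.1518
  cell (2,0): −0.07·log₂0.07 = 0.2686
  cell (2,1): −0.10·log₂0.10 = 0.3322
  cell (2,2): −0.37·log₂0.37 = 0.5307
Sum = 2.030 bits.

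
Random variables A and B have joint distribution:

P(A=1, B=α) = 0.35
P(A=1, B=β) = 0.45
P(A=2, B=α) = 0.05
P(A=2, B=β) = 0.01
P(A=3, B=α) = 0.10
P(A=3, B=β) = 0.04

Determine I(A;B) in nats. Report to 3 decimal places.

Marginals: p(A) = (0.8000, 0.0600, 0.1400), p(B) = (0.5000, 0.5000).
I(A;B) = H(A) + H(B) − H(A,B).
H(A) = 0.6226, H(B) = 0.6931, H(A,B) = 1.2816.
I(A;B) = 0.6226 + 0.6931 − 1.2816 = 0.034 nats.

0.034 nats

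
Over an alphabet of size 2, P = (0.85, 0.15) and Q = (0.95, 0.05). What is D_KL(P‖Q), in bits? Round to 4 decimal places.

0.1013 bits

D(P‖Q) = Σ p·log₂(p/q).
  0.85·log₂(0.85/0.95) = -0.13639
  0.15·log₂(0.15/0.05) = 0.23774
D(P‖Q) = 0.1013 bits.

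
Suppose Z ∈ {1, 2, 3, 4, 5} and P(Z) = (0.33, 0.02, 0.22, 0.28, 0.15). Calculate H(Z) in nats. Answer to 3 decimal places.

1.418 nats

H(Z) = −Σ p·ln p.
  −(0.33)·ln(0.33) = 0.3659
  −(0.02)·ln(0.02) = 0.0782
  −(0.22)·ln(0.22) = 0.3331
  −(0.28)·ln(0.28) = 0.3564
  −(0.15)·ln(0.15) = 0.2846
Sum: 0.3659 + 0.0782 + 0.3331 + 0.3564 + 0.2846 = 1.418 nats.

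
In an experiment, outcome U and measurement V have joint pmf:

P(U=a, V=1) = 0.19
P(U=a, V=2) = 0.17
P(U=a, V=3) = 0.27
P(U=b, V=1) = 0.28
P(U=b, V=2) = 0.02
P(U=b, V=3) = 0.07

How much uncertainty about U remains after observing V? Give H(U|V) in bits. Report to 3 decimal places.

0.799 bits

Chain rule: H(U|V) = H(U,V) − H(V).
Marginals: p(U) = (0.6300, 0.3700), p(V) = (0.4700, 0.1900, 0.3400).
H(U,V) = 2.2955 bits; H(V) = 1.4964 bits.
H(U|V) = 2.2955 − 1.4964 = 0.799 bits.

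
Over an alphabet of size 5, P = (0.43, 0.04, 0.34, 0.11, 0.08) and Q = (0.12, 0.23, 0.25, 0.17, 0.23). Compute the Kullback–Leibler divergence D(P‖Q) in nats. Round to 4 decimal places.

D(P‖Q) = Σ p·ln(p/q).
  0.43·ln(0.43/0.12) = 0.54881
  0.04·ln(0.04/0.23) = -0.06997
  0.34·ln(0.34/0.25) = 0.10454
  0.11·ln(0.11/0.17) = -0.04788
  0.08·ln(0.08/0.23) = -0.08448
D(P‖Q) = 0.4510 nats.

0.4510 nats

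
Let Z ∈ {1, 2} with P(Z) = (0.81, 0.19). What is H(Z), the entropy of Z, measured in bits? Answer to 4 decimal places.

H(Z) = −Σ p·log₂ p.
  −(0.81)·log₂(0.81) = 0.24625
  −(0.19)·log₂(0.19) = 0.45523
Sum: 0.24625 + 0.45523 = 0.7015 bits.

0.7015 bits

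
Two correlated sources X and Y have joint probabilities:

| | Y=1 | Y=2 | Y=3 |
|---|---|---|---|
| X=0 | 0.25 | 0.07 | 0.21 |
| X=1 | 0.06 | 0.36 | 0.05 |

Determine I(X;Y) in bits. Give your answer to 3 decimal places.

Marginals: p(X) = (0.5300, 0.4700), p(Y) = (0.3100, 0.4300, 0.2600).
I(X;Y) = Σ p(x,y)·log₂[p(x,y)/(p(x)p(y))].
  (0,1): 0.25·log₂(1.5216) = 0.1514
  (0,2): 0.07·log₂(0.3072) = -0.1192
  (0,3): 0.21·log₂(1.5239) = 0.1276
  (1,1): 0.06·log₂(0.4118) = -0.0768
  (1,2): 0.36·log₂(1.7813) = 0.2999
  (1,3): 0.05·log₂(0.4092) = -0.0645
Sum = 0.318 bits.

0.318 bits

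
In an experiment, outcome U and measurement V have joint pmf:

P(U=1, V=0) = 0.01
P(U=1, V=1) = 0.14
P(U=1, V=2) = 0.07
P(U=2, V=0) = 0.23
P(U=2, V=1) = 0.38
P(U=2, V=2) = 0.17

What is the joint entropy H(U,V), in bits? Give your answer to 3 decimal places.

H(U,V) = −Σ p(x,y)·log₂ p(x,y) over all 6 cells.
  cell (1,0): −0.01·log₂0.01 = 0.0664
  cell (1,1): −0.14·log₂0.14 = 0.3971
  cell (1,2): −0.07·log₂0.07 = 0.2686
  cell (2,0): −0.23·log₂0.23 = 0.4877
  cell (2,1): −0.38·log₂0.38 = 0.5305
  cell (2,2): −0.17·log₂0.17 = 0.4346
Sum = 2.185 bits.

2.185 bits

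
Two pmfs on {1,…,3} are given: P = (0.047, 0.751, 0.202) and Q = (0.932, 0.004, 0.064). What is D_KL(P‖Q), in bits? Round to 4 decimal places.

5.8045 bits

D(P‖Q) = Σ p·log₂(p/q).
  0.047·log₂(0.047/0.932) = -0.20255
  0.751·log₂(0.751/0.004) = 5.67205
  0.202·log₂(0.202/0.064) = 0.33496
D(P‖Q) = 5.8045 bits.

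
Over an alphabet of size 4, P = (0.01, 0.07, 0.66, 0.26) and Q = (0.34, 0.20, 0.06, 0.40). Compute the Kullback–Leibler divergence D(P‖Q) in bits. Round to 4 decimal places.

D(P‖Q) = Σ p·log₂(p/q).
  0.01·log₂(0.01/0.34) = -0.05087
  0.07·log₂(0.07/0.20) = -0.10602
  0.66·log₂(0.66/0.06) = 2.28322
  0.26·log₂(0.26/0.40) = -0.16159
D(P‖Q) = 1.9647 bits.

1.9647 bits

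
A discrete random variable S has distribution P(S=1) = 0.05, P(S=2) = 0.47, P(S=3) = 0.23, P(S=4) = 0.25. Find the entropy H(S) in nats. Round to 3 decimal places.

H(S) = −Σ p·ln p.
  −(0.05)·ln(0.05) = 0.1498
  −(0.47)·ln(0.47) = 0.3549
  −(0.23)·ln(0.23) = 0.3380
  −(0.25)·ln(0.25) = 0.3466
Sum: 0.1498 + 0.3549 + 0.3380 + 0.3466 = 1.189 nats.

1.189 nats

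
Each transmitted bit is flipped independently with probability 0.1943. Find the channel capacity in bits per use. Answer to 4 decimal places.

0.2896 bits

Binary symmetric channel: C = 1 − h₂(ε) where h₂ is the binary entropy function.
h₂(0.1943) = −0.1943·log₂0.1943 − 0.8057·log₂0.8057 = 0.7104.
C = 1 − 0.7104 = 0.2896 bits per channel use.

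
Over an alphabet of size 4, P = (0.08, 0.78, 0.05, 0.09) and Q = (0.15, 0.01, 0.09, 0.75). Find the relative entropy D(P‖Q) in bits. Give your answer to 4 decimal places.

D(P‖Q) = Σ p·log₂(p/q).
  0.08·log₂(0.08/0.15) = -0.07255
  0.78·log₂(0.78/0.01) = 4.90261
  0.05·log₂(0.05/0.09) = -0.04240
  0.09·log₂(0.09/0.75) = -0.27530
D(P‖Q) = 4.5124 bits.

4.5124 bits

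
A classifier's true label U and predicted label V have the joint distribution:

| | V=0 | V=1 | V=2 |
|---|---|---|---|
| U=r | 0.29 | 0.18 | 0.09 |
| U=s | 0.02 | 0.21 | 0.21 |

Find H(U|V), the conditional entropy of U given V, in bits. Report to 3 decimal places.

Chain rule: H(U|V) = H(U,V) − H(V).
Marginals: p(U) = (0.5600, 0.4400), p(V) = (0.3100, 0.3900, 0.3000).
H(U,V) = 2.3344 bits; H(V) = 1.5747 bits.
H(U|V) = 2.3344 − 1.5747 = 0.760 bits.

0.760 bits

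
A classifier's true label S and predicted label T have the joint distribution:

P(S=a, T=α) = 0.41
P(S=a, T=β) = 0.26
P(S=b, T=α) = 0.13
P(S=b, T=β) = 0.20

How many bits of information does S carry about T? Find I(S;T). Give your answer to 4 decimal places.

Marginals: p(S) = (0.6700, 0.3300), p(T) = (0.5400, 0.4600).
I(S;T) = H(S) + H(T) − H(S,T).
H(S) = 0.9149, H(T) = 0.9954, H(S,T) = 1.8797.
I(S;T) = 0.9149 + 0.9954 − 1.8797 = 0.0306 bits.

0.0306 bits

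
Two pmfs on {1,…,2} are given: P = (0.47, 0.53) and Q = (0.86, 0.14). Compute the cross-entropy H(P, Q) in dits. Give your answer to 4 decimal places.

H(P,Q) = −Σ p·log₁₀ q.
  −0.47·log₁₀(0.86) = 0.03079
  −0.53·log₁₀(0.14) = 0.45255
H(P,Q) = 0.4833 dits.

0.4833 dits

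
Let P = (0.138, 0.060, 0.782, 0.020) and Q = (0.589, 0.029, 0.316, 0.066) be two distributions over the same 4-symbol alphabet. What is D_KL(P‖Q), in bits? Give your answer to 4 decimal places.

0.7618 bits

D(P‖Q) = Σ p·log₂(p/q).
  0.138·log₂(0.138/0.589) = -0.28892
  0.060·log₂(0.060/0.029) = 0.06293
  0.782·log₂(0.782/0.316) = 1.02226
  0.020·log₂(0.020/0.066) = -0.03445
D(P‖Q) = 0.7618 bits.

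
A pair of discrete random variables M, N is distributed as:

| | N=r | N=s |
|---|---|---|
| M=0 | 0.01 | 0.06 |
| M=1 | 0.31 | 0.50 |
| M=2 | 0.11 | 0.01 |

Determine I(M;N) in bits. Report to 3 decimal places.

0.117 bits

Marginals: p(M) = (0.0700, 0.8100, 0.1200), p(N) = (0.4300, 0.5700).
I(M;N) = Σ p(x,y)·log₂[p(x,y)/(p(x)p(y))].
  (0,r): 0.01·log₂(0.3322) = -0.0159
  (0,s): 0.06·log₂(1.5038) = 0.0353
  (1,r): 0.31·log₂(0.8900) = -0.0521
  (1,s): 0.50·log₂(1.0830) = 0.0575
  (2,r): 0.11·log₂(2.1318) = 0.1201
  (2,s): 0.01·log₂(0.1462) = -0.0277
Sum = 0.117 bits.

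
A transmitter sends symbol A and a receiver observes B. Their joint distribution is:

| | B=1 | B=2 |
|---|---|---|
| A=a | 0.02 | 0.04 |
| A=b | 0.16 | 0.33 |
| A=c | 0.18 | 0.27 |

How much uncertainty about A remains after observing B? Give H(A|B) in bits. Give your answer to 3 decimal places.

Chain rule: H(A|B) = H(A,B) − H(B).
Marginals: p(A) = (0.0600, 0.4900, 0.4500), p(B) = (0.3600, 0.6400).
H(A,B) = 2.2048 bits; H(B) = 0.9427 bits.
H(A|B) = 2.2048 − 0.9427 = 1.262 bits.

1.262 bits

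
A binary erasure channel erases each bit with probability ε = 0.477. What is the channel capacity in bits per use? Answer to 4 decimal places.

Binary erasure channel: capacity C = 1 − ε.
C = 1 − 0.477 = 0.5230 bits per channel use.

0.5230 bits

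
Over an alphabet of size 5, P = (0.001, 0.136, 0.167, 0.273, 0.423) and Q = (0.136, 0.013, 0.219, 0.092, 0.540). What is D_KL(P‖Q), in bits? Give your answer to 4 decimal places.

0.6676 bits

D(P‖Q) = Σ p·log₂(p/q).
  0.001·log₂(0.001/0.136) = -0.00709
  0.136·log₂(0.136/0.013) = 0.46064
  0.167·log₂(0.167/0.219) = -0.06531
  0.273·log₂(0.273/0.092) = 0.42839
  0.423·log₂(0.423/0.540) = -0.14902
D(P‖Q) = 0.6676 bits.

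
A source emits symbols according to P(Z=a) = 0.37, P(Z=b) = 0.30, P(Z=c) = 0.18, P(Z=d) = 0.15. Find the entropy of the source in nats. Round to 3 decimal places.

H(Z) = −Σ p·ln p.
  −(0.37)·ln(0.37) = 0.3679
  −(0.30)·ln(0.30) = 0.3612
  −(0.18)·ln(0.18) = 0.3087
  −(0.15)·ln(0.15) = 0.2846
Sum: 0.3679 + 0.3612 + 0.3087 + 0.2846 = 1.322 nats.

1.322 nats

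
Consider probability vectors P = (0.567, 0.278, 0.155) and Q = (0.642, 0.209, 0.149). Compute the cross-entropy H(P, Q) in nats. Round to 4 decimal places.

H(P,Q) = −Σ p·ln q.
  −0.567·ln(0.642) = 0.25128
  −0.278·ln(0.209) = 0.43519
  −0.155·ln(0.149) = 0.29509
H(P,Q) = 0.9816 nats.

0.9816 nats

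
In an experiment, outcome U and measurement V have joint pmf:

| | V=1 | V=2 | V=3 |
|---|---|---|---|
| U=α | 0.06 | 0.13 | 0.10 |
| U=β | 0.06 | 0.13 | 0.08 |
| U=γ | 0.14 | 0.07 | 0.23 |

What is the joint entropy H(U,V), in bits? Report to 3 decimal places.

3.029 bits

H(U,V) = −Σ p(x,y)·log₂ p(x,y) over all 9 cells.
  cell (α,1): −0.06·log₂0.06 = 0.2435
  cell (α,2): −0.13·log₂0.13 = 0.3826
  cell (α,3): −0.10·log₂0.10 = 0.3322
  cell (β,1): −0.06·log₂0.06 = 0.2435
  cell (β,2): −0.13·log₂0.13 = 0.3826
  cell (β,3): −0.08·log₂0.08 = 0.2915
  cell (γ,1): −0.14·log₂0.14 = 0.3971
  cell (γ,2): −0.07·log₂0.07 = 0.2686
  cell (γ,3): −0.23·log₂0.23 = 0.4877
Sum = 3.029 bits.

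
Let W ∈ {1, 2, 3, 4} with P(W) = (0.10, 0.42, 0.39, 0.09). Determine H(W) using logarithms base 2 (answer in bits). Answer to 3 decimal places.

H(W) = −Σ p·log₂ p.
  −(0.10)·log₂(0.10) = 0.3322
  −(0.42)·log₂(0.42) = 0.5256
  −(0.39)·log₂(0.39) = 0.5298
  −(0.09)·log₂(0.09) = 0.3127
Sum: 0.3322 + 0.5256 + 0.5298 + 0.3127 = 1.700 bits.

1.700 bits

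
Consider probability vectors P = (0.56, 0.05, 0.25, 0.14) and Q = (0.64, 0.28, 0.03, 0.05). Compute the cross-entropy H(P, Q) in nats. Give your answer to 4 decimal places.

1.6096 nats

H(P,Q) = −Σ p·ln q.
  −0.56·ln(0.64) = 0.24992
  −0.05·ln(0.28) = 0.06365
  −0.25·ln(0.03) = 0.87664
  −0.14·ln(0.05) = 0.41940
H(P,Q) = 1.6096 nats.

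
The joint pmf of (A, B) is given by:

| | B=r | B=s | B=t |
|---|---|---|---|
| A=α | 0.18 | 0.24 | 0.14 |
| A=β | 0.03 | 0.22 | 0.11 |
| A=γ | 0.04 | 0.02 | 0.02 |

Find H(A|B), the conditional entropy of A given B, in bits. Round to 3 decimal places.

1.212 bits

Marginals: p(A) = (0.5600, 0.3600, 0.0800), p(B) = (0.2500, 0.4800, 0.2700).
H(A|B) = Σ p(B) · H(A|B=·).
  B=r: p=0.2500, H(A|B=r) = 1.1313
  B=s: p=0.4800, H(A|B=s) = 1.2069
  B=t: p=0.2700, H(A|B=t) = 1.2972
Weighted sum = 1.212 bits.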